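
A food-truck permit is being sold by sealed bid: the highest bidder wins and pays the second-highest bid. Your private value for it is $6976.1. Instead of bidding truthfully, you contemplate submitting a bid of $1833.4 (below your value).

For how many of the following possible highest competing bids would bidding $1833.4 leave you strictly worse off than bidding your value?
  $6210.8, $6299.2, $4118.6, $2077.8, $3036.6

The deviation hurts exactly when the highest competing bid lies strictly between $1833.4 and $6976.1 — underbidding then forfeits a profitable win.
$6210.8: inside the interval → strictly worse (loss $765.3).
$6299.2: inside the interval → strictly worse (loss $676.9).
$4118.6: inside the interval → strictly worse (loss $2857.5).
$2077.8: inside the interval → strictly worse (loss $4898.3).
$3036.6: inside the interval → strictly worse (loss $3939.5).
Count: 5.

5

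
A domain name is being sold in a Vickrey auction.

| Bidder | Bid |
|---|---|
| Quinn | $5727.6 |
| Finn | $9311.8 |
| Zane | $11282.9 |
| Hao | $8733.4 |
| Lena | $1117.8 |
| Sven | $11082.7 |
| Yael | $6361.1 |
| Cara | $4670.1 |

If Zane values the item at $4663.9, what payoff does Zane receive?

Highest bid: Zane at $11282.9, so Zane wins.
Second-highest bid: Sven at $11082.7 — that is the price the winner pays.
Zane's payoff = value − price = $4663.9 − $11082.7 = −$6418.8.

−$6418.8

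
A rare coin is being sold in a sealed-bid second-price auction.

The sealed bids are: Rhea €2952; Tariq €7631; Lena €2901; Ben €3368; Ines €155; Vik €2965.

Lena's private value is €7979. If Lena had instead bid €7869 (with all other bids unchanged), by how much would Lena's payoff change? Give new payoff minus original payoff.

€348

The highest bid among the other bidders is €7631; Lena's bid doesn't change that.
Original bid €2901: Lena is not highest (top rival bid is €7631); payoff €0.
Alternative bid €7869: Lena is highest, pays the top rival bid €7631; payoff €7979 − €7631 = €348.
Change in payoff = €348 − (€0) = €348.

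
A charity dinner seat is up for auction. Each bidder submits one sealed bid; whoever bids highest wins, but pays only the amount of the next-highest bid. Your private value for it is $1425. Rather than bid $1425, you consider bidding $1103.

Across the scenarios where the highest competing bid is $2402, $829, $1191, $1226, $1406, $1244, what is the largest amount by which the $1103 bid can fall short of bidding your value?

$2402: same outcome either way → loss $0.
$829: same outcome either way → loss $0.
$1191: truthful gives $234, deviation gives $0 → loss $234.
$1226: truthful gives $199, deviation gives $0 → loss $199.
$1406: truthful gives $19, deviation gives $0 → loss $19.
$1244: truthful gives $181, deviation gives $0 → loss $181.
Maximum loss: $234.

$234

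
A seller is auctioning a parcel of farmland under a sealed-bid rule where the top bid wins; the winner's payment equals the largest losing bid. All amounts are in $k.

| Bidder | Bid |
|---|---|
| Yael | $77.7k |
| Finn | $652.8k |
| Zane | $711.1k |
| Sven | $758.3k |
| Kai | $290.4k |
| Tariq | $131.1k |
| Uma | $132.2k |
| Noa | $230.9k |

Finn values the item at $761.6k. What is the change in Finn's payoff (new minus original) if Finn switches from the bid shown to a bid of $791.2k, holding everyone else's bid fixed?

The highest bid among the other bidders is $758.3k; Finn's bid doesn't change that.
Original bid $652.8k: Finn is not highest (top rival bid is $758.3k); payoff $0k.
Alternative bid $791.2k: Finn is highest, pays the top rival bid $758.3k; payoff $761.6k − $758.3k = $3.3k.
Change in payoff = $3.3k − ($0k) = $3.3k.

$3.3k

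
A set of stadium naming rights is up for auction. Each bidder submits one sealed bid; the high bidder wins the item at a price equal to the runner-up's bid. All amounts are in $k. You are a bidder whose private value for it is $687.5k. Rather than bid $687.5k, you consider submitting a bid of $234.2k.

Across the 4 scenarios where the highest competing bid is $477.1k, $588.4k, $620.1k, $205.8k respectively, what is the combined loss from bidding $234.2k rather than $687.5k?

The deviation costs you only when the competing bid falls strictly between $234.2k and $687.5k; elsewhere both bids give the same outcome.
$477.1k: truthful payoff $210.4k, deviation payoff $0k → loss $210.4k.
$588.4k: truthful payoff $99.1k, deviation payoff $0k → loss $99.1k.
$620.1k: truthful payoff $67.4k, deviation payoff $0k → loss $67.4k.
$205.8k: outcomes coincide → loss $0k.
Total loss = $210.4k + $99.1k + $67.4k = $376.9k.
In a second-price auction your bid sets only whether you win, not what you pay, so bidding your true value is weakly dominant.

$376.9k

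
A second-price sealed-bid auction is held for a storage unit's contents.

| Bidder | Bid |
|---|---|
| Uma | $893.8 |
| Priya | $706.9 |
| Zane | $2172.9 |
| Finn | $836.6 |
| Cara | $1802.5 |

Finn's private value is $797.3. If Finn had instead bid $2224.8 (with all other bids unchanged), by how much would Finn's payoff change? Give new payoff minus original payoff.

−$1375.6

The highest bid among the other bidders is $2172.9; Finn's bid doesn't change that.
Original bid $836.6: Finn is not highest (top rival bid is $2172.9); payoff $0.
Alternative bid $2224.8: Finn is highest, pays the top rival bid $2172.9; payoff $797.3 − $2172.9 = −$1375.6.
Change in payoff = −$1375.6 − ($0) = −$1375.6.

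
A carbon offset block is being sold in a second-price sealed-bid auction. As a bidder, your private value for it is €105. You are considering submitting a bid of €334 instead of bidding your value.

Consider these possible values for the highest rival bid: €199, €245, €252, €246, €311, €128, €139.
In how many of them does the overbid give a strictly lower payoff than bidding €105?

The deviation hurts exactly when the highest competing bid lies strictly between €105 and €334 — overbidding then wins at a price above your value.
€199: inside the interval → strictly worse (loss €94).
€245: inside the interval → strictly worse (loss €140).
€252: inside the interval → strictly worse (loss €147).
€246: inside the interval → strictly worse (loss €141).
€311: inside the interval → strictly worse (loss €206).
€128: inside the interval → strictly worse (loss €23).
€139: inside the interval → strictly worse (loss €34).
Count: 7.

7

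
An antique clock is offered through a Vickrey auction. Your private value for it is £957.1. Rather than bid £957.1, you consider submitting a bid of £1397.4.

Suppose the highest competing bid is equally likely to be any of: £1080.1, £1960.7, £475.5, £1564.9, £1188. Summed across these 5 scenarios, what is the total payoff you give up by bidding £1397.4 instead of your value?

£353.9

The deviation costs you only when the competing bid falls strictly between £957.1 and £1397.4; elsewhere both bids give the same outcome.
£1080.1: truthful payoff £0, deviation payoff −£123 → loss £123.
£1960.7: outcomes coincide → loss £0.
£475.5: outcomes coincide → loss £0.
£1564.9: outcomes coincide → loss £0.
£1188: truthful payoff £0, deviation payoff −£230.9 → loss £230.9.
Total loss = £123 + £230.9 = £353.9.
Truthful bidding weakly dominates here: raising your bid can only win items priced above your value, and lowering it can only forfeit items priced below.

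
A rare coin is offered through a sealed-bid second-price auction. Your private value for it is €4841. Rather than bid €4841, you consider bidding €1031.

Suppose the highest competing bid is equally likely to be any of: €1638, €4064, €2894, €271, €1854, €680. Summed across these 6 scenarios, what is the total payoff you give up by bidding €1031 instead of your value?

The deviation costs you only when the competing bid falls strictly between €1031 and €4841; elsewhere both bids give the same outcome.
€1638: truthful payoff €3203, deviation payoff €0 → loss €3203.
€4064: truthful payoff €777, deviation payoff €0 → loss €777.
€2894: truthful payoff €1947, deviation payoff €0 → loss €1947.
€271: outcomes coincide → loss €0.
€1854: truthful payoff €2987, deviation payoff €0 → loss €2987.
€680: outcomes coincide → loss €0.
Total loss = €3203 + €777 + €1947 + €2987 = €8914.

€8914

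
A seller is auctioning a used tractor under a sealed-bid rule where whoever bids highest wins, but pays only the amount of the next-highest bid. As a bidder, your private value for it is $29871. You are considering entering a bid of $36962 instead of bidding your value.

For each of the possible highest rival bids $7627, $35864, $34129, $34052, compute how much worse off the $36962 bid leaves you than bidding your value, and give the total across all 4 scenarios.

The deviation costs you only when the competing bid falls strictly between $29871 and $36962; elsewhere both bids give the same outcome.
$7627: outcomes coincide → loss $0.
$35864: truthful payoff $0, deviation payoff −$5993 → loss $5993.
$34129: truthful payoff $0, deviation payoff −$4258 → loss $4258.
$34052: truthful payoff $0, deviation payoff −$4181 → loss $4181.
Total loss = $5993 + $4258 + $4181 = $14432.
Truthful bidding weakly dominates here: raising your bid can only win items priced above your value, and lowering it can only forfeit items priced below.

$14432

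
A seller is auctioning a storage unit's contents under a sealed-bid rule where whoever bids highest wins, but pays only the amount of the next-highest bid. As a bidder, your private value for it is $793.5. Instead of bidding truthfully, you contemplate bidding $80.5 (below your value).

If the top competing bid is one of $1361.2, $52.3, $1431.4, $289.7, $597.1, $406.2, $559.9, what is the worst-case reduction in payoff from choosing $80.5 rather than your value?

$1361.2: same outcome either way → loss $0.
$52.3: same outcome either way → loss $0.
$1431.4: same outcome either way → loss $0.
$289.7: truthful gives $503.8, deviation gives $0 → loss $503.8.
$597.1: truthful gives $196.4, deviation gives $0 → loss $196.4.
$406.2: truthful gives $387.3, deviation gives $0 → loss $387.3.
$559.9: truthful gives $233.6, deviation gives $0 → loss $233.6.
Maximum loss: $503.8.

$503.8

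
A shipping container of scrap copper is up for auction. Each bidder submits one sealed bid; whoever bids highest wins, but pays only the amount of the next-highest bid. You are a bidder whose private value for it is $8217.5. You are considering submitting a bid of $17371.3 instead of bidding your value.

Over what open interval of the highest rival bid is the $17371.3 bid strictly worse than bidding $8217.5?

If the competing bid is below $8217.5, both bids win at the same price — no difference.
If it is above $17371.3, both bids lose — no difference.
If it lies strictly between $8217.5 and $17371.3, bidding your value loses (payoff 0) while bidding $17371.3 wins at a price above your value (payoff negative).
So the deviation strictly hurts on the open interval ($8217.5, $17371.3).

($8217.5, $17371.3)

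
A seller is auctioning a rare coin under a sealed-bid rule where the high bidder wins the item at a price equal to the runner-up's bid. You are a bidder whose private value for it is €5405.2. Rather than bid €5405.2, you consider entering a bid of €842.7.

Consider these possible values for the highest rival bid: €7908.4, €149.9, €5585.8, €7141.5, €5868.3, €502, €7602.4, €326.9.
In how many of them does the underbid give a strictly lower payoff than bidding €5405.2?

The deviation hurts exactly when the highest competing bid lies strictly between €842.7 and €5405.2 — underbidding then forfeits a profitable win.
€7908.4: above both → same outcome either way.
€149.9: below both → same outcome either way.
€5585.8: above both → same outcome either way.
€7141.5: above both → same outcome either way.
€5868.3: above both → same outcome either way.
€502: below both → same outcome either way.
€7602.4: above both → same outcome either way.
€326.9: below both → same outcome either way.
Count: 0.

0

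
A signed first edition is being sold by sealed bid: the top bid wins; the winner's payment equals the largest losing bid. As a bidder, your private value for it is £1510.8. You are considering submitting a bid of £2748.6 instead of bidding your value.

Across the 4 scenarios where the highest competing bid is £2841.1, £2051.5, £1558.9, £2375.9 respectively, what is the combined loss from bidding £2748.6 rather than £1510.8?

£1453.9

The deviation costs you only when the competing bid falls strictly between £1510.8 and £2748.6; elsewhere both bids give the same outcome.
£2841.1: outcomes coincide → loss £0.
£2051.5: truthful payoff £0, deviation payoff −£540.7 → loss £540.7.
£1558.9: truthful payoff £0, deviation payoff −£48.1 → loss £48.1.
£2375.9: truthful payoff £0, deviation payoff −£865.1 → loss £865.1.
Total loss = £540.7 + £48.1 + £865.1 = £1453.9.
In a second-price auction your bid sets only whether you win, not what you pay, so bidding your true value is weakly dominant.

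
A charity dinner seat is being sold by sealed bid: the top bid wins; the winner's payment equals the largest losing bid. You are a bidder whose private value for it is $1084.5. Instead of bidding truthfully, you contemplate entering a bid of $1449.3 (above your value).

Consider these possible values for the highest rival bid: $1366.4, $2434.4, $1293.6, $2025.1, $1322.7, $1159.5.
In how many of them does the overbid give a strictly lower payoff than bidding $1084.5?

The deviation hurts exactly when the highest competing bid lies strictly between $1084.5 and $1449.3 — overbidding then wins at a price above your value.
$1366.4: inside the interval → strictly worse (loss $281.9).
$2434.4: above both → same outcome either way.
$1293.6: inside the interval → strictly worse (loss $209.1).
$2025.1: above both → same outcome either way.
$1322.7: inside the interval → strictly worse (loss $238.2).
$1159.5: inside the interval → strictly worse (loss $75).
Count: 4.

4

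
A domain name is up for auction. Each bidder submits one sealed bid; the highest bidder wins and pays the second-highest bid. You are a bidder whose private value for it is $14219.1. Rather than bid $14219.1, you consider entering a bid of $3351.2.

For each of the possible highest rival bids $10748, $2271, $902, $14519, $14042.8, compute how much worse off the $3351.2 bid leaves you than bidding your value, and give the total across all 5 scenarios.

The deviation costs you only when the competing bid falls strictly between $3351.2 and $14219.1; elsewhere both bids give the same outcome.
$10748: truthful payoff $3471.1, deviation payoff $0 → loss $3471.1.
$2271: outcomes coincide → loss $0.
$902: outcomes coincide → loss $0.
$14519: outcomes coincide → loss $0.
$14042.8: truthful payoff $176.3, deviation payoff $0 → loss $176.3.
Total loss = $3471.1 + $176.3 = $3647.4.
In a second-price auction your bid sets only whether you win, not what you pay, so bidding your true value is weakly dominant.

$3647.4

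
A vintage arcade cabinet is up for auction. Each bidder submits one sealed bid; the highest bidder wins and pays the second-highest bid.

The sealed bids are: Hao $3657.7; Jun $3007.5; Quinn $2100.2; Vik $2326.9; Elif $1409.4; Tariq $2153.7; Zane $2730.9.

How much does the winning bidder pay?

$3007.5

Highest bid: Hao at $3657.7, so Hao wins.
Second-highest bid: Jun at $3007.5 — that is the price the winner pays.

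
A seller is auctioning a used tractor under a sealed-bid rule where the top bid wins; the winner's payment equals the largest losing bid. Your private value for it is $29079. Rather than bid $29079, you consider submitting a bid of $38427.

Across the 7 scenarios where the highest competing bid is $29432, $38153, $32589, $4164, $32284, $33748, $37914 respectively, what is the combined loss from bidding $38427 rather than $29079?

$29646

The deviation costs you only when the competing bid falls strictly between $29079 and $38427; elsewhere both bids give the same outcome.
$29432: truthful payoff $0, deviation payoff −$353 → loss $353.
$38153: truthful payoff $0, deviation payoff −$9074 → loss $9074.
$32589: truthful payoff $0, deviation payoff −$3510 → loss $3510.
$4164: outcomes coincide → loss $0.
$32284: truthful payoff $0, deviation payoff −$3205 → loss $3205.
$33748: truthful payoff $0, deviation payoff −$4669 → loss $4669.
$37914: truthful payoff $0, deviation payoff −$8835 → loss $8835.
Total loss = $353 + $9074 + $3510 + $3205 + $4669 + $8835 = $29646.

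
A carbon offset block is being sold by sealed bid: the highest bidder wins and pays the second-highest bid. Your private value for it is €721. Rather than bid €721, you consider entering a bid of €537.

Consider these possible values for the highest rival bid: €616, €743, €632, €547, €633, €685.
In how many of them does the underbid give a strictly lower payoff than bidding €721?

5

The deviation hurts exactly when the highest competing bid lies strictly between €537 and €721 — underbidding then forfeits a profitable win.
€616: inside the interval → strictly worse (loss €105).
€743: above both → same outcome either way.
€632: inside the interval → strictly worse (loss €89).
€547: inside the interval → strictly worse (loss €174).
€633: inside the interval → strictly worse (loss €88).
€685: inside the interval → strictly worse (loss €36).
Count: 5.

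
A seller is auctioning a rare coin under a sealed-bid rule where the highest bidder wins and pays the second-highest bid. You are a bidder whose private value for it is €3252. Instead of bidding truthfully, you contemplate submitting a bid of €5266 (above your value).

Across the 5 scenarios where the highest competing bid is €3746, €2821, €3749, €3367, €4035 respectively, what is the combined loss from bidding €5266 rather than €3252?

The deviation costs you only when the competing bid falls strictly between €3252 and €5266; elsewhere both bids give the same outcome.
€3746: truthful payoff €0, deviation payoff −€494 → loss €494.
€2821: outcomes coincide → loss €0.
€3749: truthful payoff €0, deviation payoff −€497 → loss €497.
€3367: truthful payoff €0, deviation payoff −€115 → loss €115.
€4035: truthful payoff €0, deviation payoff −€783 → loss €783.
Total loss = €494 + €497 + €115 + €783 = €1889.
In a second-price auction your bid sets only whether you win, not what you pay, so bidding your true value is weakly dominant.

€1889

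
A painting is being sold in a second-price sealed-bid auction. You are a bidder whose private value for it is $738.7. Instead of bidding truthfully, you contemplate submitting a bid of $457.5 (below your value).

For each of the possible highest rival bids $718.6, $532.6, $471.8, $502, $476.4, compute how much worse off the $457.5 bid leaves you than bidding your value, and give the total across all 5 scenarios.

$992.1

The deviation costs you only when the competing bid falls strictly between $457.5 and $738.7; elsewhere both bids give the same outcome.
$718.6: truthful payoff $20.1, deviation payoff $0 → loss $20.1.
$532.6: truthful payoff $206.1, deviation payoff $0 → loss $206.1.
$471.8: truthful payoff $266.9, deviation payoff $0 → loss $266.9.
$502: truthful payoff $236.7, deviation payoff $0 → loss $236.7.
$476.4: truthful payoff $262.3, deviation payoff $0 → loss $262.3.
Total loss = $20.1 + $206.1 + $266.9 + $236.7 + $262.3 = $992.1.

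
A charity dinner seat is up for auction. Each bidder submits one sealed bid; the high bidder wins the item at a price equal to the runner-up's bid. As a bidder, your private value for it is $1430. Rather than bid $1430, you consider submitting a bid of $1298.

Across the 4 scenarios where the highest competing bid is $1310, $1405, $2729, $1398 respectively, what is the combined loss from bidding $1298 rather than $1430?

The deviation costs you only when the competing bid falls strictly between $1298 and $1430; elsewhere both bids give the same outcome.
$1310: truthful payoff $120, deviation payoff $0 → loss $120.
$1405: truthful payoff $25, deviation payoff $0 → loss $25.
$2729: outcomes coincide → loss $0.
$1398: truthful payoff $32, deviation payoff $0 → loss $32.
Total loss = $120 + $25 + $32 = $177.
Truthful bidding weakly dominates here: raising your bid can only win items priced above your value, and lowering it can only forfeit items priced below.

$177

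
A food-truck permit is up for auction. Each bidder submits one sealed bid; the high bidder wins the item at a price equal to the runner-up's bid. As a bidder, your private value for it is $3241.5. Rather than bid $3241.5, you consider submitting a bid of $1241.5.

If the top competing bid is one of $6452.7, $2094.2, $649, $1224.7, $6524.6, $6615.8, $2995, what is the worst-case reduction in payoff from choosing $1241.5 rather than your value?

$6452.7: same outcome either way → loss $0.
$2094.2: truthful gives $1147.3, deviation gives $0 → loss $1147.3.
$649: same outcome either way → loss $0.
$1224.7: same outcome either way → loss $0.
$6524.6: same outcome either way → loss $0.
$6615.8: same outcome either way → loss $0.
$2995: truthful gives $246.5, deviation gives $0 → loss $246.5.
Maximum loss: $1147.3.

$1147.3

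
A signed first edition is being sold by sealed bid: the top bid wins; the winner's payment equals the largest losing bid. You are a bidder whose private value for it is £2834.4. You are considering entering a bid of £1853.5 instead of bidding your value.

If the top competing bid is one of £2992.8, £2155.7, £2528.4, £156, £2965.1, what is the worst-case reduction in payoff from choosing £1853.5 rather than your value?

£2992.8: same outcome either way → loss £0.
£2155.7: truthful gives £678.7, deviation gives £0 → loss £678.7.
£2528.4: truthful gives £306, deviation gives £0 → loss £306.
£156: same outcome either way → loss £0.
£2965.1: same outcome either way → loss £0.
Maximum loss: £678.7.

£678.7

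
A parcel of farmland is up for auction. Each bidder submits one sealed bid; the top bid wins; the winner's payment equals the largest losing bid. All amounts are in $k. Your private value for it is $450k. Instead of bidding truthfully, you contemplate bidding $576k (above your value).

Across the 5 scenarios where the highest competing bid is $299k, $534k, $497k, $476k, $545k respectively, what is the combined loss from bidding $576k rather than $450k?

The deviation costs you only when the competing bid falls strictly between $450k and $576k; elsewhere both bids give the same outcome.
$299k: outcomes coincide → loss $0k.
$534k: truthful payoff $0k, deviation payoff −$84k → loss $84k.
$497k: truthful payoff $0k, deviation payoff −$47k → loss $47k.
$476k: truthful payoff $0k, deviation payoff −$26k → loss $26k.
$545k: truthful payoff $0k, deviation payoff −$95k → loss $95k.
Total loss = $84k + $47k + $26k + $95k = $252k.
Truthful bidding weakly dominates here: raising your bid can only win items priced above your value, and lowering it can only forfeit items priced below.

$252k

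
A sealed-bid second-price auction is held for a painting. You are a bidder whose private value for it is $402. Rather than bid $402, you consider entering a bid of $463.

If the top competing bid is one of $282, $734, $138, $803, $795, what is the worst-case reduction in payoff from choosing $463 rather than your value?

$282: same outcome either way → loss $0.
$734: same outcome either way → loss $0.
$138: same outcome either way → loss $0.
$803: same outcome either way → loss $0.
$795: same outcome either way → loss $0.
Maximum loss: $0.

$0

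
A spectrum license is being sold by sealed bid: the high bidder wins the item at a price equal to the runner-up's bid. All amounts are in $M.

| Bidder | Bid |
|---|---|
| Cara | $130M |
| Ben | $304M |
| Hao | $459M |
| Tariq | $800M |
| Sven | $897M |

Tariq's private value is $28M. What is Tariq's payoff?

Highest bid: Sven at $897M, so Sven wins.
Second-highest bid: Tariq at $800M — that is the price the winner pays.
Tariq did not win, so Tariq pays nothing and receives nothing: payoff $0M.

$0M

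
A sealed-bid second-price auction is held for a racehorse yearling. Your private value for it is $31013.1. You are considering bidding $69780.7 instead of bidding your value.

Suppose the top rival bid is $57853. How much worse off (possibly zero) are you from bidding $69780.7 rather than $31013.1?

$26839.9

Bidding your value $31013.1: you lose (since $31013.1 < $57853). Payoff $0.
Bidding $69780.7: you win and pay $57853. Payoff $31013.1 − $57853 = −$26839.9.
The competing bid $57853 lies between your value and your inflated bid, so overbidding wins an item priced above your value.
Loss from deviating = $0 − (−$26839.9) = $26839.9.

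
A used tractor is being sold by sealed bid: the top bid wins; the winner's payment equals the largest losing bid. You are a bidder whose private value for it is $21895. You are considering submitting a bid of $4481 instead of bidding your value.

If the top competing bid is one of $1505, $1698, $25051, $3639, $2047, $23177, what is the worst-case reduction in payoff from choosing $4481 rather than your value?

$1505: same outcome either way → loss $0.
$1698: same outcome either way → loss $0.
$25051: same outcome either way → loss $0.
$3639: same outcome either way → loss $0.
$2047: same outcome either way → loss $0.
$23177: same outcome either way → loss $0.
Maximum loss: $0.

$0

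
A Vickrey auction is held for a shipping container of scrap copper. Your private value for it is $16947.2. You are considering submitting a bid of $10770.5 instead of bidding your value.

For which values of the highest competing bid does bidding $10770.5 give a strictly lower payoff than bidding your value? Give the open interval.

($10770.5, $16947.2)

If the competing bid is below $10770.5, both bids win at the same price — no difference.
If it is above $16947.2, both bids lose — no difference.
If it lies strictly between $10770.5 and $16947.2, bidding your value wins at a price below your value (positive payoff) while bidding $10770.5 loses (payoff 0).
So the deviation strictly hurts on the open interval ($10770.5, $16947.2).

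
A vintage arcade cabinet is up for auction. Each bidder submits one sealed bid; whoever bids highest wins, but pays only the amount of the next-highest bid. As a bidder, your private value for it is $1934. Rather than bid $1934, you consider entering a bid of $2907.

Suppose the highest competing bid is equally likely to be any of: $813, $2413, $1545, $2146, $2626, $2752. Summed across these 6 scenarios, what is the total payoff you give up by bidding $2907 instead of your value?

$2201

The deviation costs you only when the competing bid falls strictly between $1934 and $2907; elsewhere both bids give the same outcome.
$813: outcomes coincide → loss $0.
$2413: truthful payoff $0, deviation payoff −$479 → loss $479.
$1545: outcomes coincide → loss $0.
$2146: truthful payoff $0, deviation payoff −$212 → loss $212.
$2626: truthful payoff $0, deviation payoff −$692 → loss $692.
$2752: truthful payoff $0, deviation payoff −$818 → loss $818.
Total loss = $479 + $212 + $692 + $818 = $2201.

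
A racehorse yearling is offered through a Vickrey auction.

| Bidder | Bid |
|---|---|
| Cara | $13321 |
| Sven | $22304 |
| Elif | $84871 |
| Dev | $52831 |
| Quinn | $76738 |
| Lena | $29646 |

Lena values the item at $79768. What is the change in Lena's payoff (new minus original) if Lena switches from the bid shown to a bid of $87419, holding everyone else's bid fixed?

−$5103

The highest bid among the other bidders is $84871; Lena's bid doesn't change that.
Original bid $29646: Lena is not highest (top rival bid is $84871); payoff $0.
Alternative bid $87419: Lena is highest, pays the top rival bid $84871; payoff $79768 − $84871 = −$5103.
Change in payoff = −$5103 − ($0) = −$5103.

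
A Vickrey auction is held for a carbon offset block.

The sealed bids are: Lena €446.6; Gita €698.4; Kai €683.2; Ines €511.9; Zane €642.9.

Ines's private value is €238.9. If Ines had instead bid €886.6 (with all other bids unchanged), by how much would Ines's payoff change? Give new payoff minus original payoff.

The highest bid among the other bidders is €698.4; Ines's bid doesn't change that.
Original bid €511.9: Ines is not highest (top rival bid is €698.4); payoff €0.
Alternative bid €886.6: Ines is highest, pays the top rival bid €698.4; payoff €238.9 − €698.4 = −€459.5.
Change in payoff = −€459.5 − (€0) = −€459.5.

−€459.5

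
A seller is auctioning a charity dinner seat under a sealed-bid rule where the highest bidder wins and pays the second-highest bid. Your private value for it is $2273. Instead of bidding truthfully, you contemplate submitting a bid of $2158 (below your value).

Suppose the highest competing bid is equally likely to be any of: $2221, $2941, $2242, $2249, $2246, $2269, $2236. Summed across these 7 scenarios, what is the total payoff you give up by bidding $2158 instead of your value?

$175

The deviation costs you only when the competing bid falls strictly between $2158 and $2273; elsewhere both bids give the same outcome.
$2221: truthful payoff $52, deviation payoff $0 → loss $52.
$2941: outcomes coincide → loss $0.
$2242: truthful payoff $31, deviation payoff $0 → loss $31.
$2249: truthful payoff $24, deviation payoff $0 → loss $24.
$2246: truthful payoff $27, deviation payoff $0 → loss $27.
$2269: truthful payoff $4, deviation payoff $0 → loss $4.
$2236: truthful payoff $37, deviation payoff $0 → loss $37.
Total loss = $52 + $31 + $24 + $27 + $4 + $37 = $175.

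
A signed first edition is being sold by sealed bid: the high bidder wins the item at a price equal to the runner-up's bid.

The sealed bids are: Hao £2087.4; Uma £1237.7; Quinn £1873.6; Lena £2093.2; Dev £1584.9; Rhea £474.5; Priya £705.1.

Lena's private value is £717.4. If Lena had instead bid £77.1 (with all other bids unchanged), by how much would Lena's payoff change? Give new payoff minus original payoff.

The highest bid among the other bidders is £2087.4; Lena's bid doesn't change that.
Original bid £2093.2: Lena is highest, pays the top rival bid £2087.4; payoff £717.4 − £2087.4 = −£1370.
Alternative bid £77.1: Lena is not highest (top rival bid is £2087.4); payoff £0.
Change in payoff = £0 − (−£1370) = £1370.

£1370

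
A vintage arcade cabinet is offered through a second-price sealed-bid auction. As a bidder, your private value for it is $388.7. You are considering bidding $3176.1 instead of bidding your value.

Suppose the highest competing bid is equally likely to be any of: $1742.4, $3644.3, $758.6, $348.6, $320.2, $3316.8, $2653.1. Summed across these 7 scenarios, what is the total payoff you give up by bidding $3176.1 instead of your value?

$3988

The deviation costs you only when the competing bid falls strictly between $388.7 and $3176.1; elsewhere both bids give the same outcome.
$1742.4: truthful payoff $0, deviation payoff −$1353.7 → loss $1353.7.
$3644.3: outcomes coincide → loss $0.
$758.6: truthful payoff $0, deviation payoff −$369.9 → loss $369.9.
$348.6: outcomes coincide → loss $0.
$320.2: outcomes coincide → loss $0.
$3316.8: outcomes coincide → loss $0.
$2653.1: truthful payoff $0, deviation payoff −$2264.4 → loss $2264.4.
Total loss = $1353.7 + $369.9 + $2264.4 = $3988.
Truthful bidding weakly dominates here: raising your bid can only win items priced above your value, and lowering it can only forfeit items priced below.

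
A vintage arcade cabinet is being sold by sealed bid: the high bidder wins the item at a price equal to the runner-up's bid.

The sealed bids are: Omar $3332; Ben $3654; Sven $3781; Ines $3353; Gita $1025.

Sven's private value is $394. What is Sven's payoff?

Highest bid: Sven at $3781, so Sven wins.
Second-highest bid: Ben at $3654 — that is the price the winner pays.
Sven's payoff = value − price = $394 − $3654 = −$3260.

−$3260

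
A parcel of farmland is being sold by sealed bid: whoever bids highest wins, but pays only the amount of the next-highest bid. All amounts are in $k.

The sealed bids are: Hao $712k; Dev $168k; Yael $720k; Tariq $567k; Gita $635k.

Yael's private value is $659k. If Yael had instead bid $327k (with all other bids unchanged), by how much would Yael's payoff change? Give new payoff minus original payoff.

The highest bid among the other bidders is $712k; Yael's bid doesn't change that.
Original bid $720k: Yael is highest, pays the top rival bid $712k; payoff $659k − $712k = −$53k.
Alternative bid $327k: Yael is not highest (top rival bid is $712k); payoff $0k.
Change in payoff = $0k − (−$53k) = $53k.

$53k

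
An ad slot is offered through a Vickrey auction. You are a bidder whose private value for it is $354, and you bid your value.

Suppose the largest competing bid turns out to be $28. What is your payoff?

Your bid $354 exceeds the highest competing bid $28, so you win.
In a second-price auction the winner pays the second-highest bid, $28.
Payoff = value − price = $354 − $28 = $326.

$326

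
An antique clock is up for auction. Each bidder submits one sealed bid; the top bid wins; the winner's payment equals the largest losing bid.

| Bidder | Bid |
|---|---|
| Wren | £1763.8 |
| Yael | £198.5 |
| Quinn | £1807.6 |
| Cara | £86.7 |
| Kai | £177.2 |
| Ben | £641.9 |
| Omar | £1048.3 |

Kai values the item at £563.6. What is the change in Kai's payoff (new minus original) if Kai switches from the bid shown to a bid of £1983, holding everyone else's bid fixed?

The highest bid among the other bidders is £1807.6; Kai's bid doesn't change that.
Original bid £177.2: Kai is not highest (top rival bid is £1807.6); payoff £0.
Alternative bid £1983: Kai is highest, pays the top rival bid £1807.6; payoff £563.6 − £1807.6 = −£1244.
Change in payoff = −£1244 − (£0) = −£1244.

−£1244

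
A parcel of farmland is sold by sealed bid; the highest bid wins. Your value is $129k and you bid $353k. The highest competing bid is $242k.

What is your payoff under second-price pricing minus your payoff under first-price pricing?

$111k

You have the highest bid, so you win under either rule.
Second-price: pay $242k → payoff −$113k.
First-price: pay your own bid $353k → payoff −$224k.
Difference = −$113k − (−$224k) = $111k.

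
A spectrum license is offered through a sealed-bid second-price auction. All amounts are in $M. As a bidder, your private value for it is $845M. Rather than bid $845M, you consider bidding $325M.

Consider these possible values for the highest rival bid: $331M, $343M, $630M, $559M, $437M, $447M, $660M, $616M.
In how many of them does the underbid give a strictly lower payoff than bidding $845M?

The deviation hurts exactly when the highest competing bid lies strictly between $325M and $845M — underbidding then forfeits a profitable win.
$331M: inside the interval → strictly worse (loss $514M).
$343M: inside the interval → strictly worse (loss $502M).
$630M: inside the interval → strictly worse (loss $215M).
$559M: inside the interval → strictly worse (loss $286M).
$437M: inside the interval → strictly worse (loss $408M).
$447M: inside the interval → strictly worse (loss $398M).
$660M: inside the interval → strictly worse (loss $185M).
$616M: inside the interval → strictly worse (loss $229M).
Count: 8.

8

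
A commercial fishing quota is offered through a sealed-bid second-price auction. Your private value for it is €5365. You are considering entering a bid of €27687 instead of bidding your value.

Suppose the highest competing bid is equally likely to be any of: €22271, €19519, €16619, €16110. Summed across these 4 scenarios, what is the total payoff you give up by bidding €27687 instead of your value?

€53059

The deviation costs you only when the competing bid falls strictly between €5365 and €27687; elsewhere both bids give the same outcome.
€22271: truthful payoff €0, deviation payoff −€16906 → loss €16906.
€19519: truthful payoff €0, deviation payoff −€14154 → loss €14154.
€16619: truthful payoff €0, deviation payoff −€11254 → loss €11254.
€16110: truthful payoff €0, deviation payoff −€10745 → loss €10745.
Total loss = €16906 + €14154 + €11254 + €10745 = €53059.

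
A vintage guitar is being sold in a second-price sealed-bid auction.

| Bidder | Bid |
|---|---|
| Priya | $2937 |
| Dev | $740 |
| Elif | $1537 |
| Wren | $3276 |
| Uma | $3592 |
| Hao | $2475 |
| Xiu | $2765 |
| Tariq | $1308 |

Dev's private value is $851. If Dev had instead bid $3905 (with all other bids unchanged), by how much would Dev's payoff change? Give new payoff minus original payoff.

The highest bid among the other bidders is $3592; Dev's bid doesn't change that.
Original bid $740: Dev is not highest (top rival bid is $3592); payoff $0.
Alternative bid $3905: Dev is highest, pays the top rival bid $3592; payoff $851 − $3592 = −$2741.
Change in payoff = −$2741 − ($0) = −$2741.

−$2741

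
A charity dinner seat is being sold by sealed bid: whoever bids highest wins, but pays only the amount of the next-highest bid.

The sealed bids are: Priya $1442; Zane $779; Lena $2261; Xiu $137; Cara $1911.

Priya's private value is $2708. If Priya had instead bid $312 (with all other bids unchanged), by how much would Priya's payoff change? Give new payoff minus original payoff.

$0

The highest bid among the other bidders is $2261; Priya's bid doesn't change that.
Original bid $1442: Priya is not highest (top rival bid is $2261); payoff $0.
Alternative bid $312: Priya is not highest (top rival bid is $2261); payoff $0.
Change in payoff = $0 − ($0) = $0.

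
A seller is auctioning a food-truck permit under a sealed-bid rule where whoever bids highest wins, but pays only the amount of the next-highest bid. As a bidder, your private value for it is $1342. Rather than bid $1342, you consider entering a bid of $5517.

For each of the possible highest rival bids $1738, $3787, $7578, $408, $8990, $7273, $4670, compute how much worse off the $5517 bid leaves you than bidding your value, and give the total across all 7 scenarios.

$6169

The deviation costs you only when the competing bid falls strictly between $1342 and $5517; elsewhere both bids give the same outcome.
$1738: truthful payoff $0, deviation payoff −$396 → loss $396.
$3787: truthful payoff $0, deviation payoff −$2445 → loss $2445.
$7578: outcomes coincide → loss $0.
$408: outcomes coincide → loss $0.
$8990: outcomes coincide → loss $0.
$7273: outcomes coincide → loss $0.
$4670: truthful payoff $0, deviation payoff −$3328 → loss $3328.
Total loss = $396 + $2445 + $3328 = $6169.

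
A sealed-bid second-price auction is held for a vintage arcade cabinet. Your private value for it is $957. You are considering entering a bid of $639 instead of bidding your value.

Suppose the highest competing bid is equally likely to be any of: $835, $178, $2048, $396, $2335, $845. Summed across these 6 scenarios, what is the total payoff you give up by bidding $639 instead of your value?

The deviation costs you only when the competing bid falls strictly between $639 and $957; elsewhere both bids give the same outcome.
$835: truthful payoff $122, deviation payoff $0 → loss $122.
$178: outcomes coincide → loss $0.
$2048: outcomes coincide → loss $0.
$396: outcomes coincide → loss $0.
$2335: outcomes coincide → loss $0.
$845: truthful payoff $112, deviation payoff $0 → loss $112.
Total loss = $122 + $112 = $234.
In a second-price auction your bid sets only whether you win, not what you pay, so bidding your true value is weakly dominant.

$234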